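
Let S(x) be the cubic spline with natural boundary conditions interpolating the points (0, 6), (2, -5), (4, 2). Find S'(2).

-1

Write σ_i for S''(x_i). With h_i = 2, 2 and divided differences Δ_i = -11/2, 7/2, the continuity of S' gives the tridiagonal system
  2·σ_0 + 8·σ_1 + 2·σ_2 = 6(Δ_1 - Δ_0) = 54
Natural end conditions: σ_0 = σ_2 = 0.
Hence σ_0 = 0, σ_1 = 27/4, σ_2 = 0.
On [2, 4], S'(x) = b_1 + 2c_1·(x - 2) + 3d_1·(x - 2)² with b_1 = Δ_1 - h_1(2σ_1 + σ_2)/6 = -1, c_1 = σ_1/2 = 27/8, d_1 = (σ_2 - σ_1)/(6h_1) = -9/16. So S'(2) = -1.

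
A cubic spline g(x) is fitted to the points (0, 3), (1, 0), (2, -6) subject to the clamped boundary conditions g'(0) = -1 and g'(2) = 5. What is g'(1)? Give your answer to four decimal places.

-7.7500

Write M_i for g''(x_i). With h_i = 1, 1 and divided differences Δ_i = -3, -6, the continuity of g' gives the tridiagonal system
  1·M_0 + 4·M_1 + 1·M_2 = 6(Δ_1 - Δ_0) = -18
Clamped end conditions give two more equations: 2h_0·M_0 + h_0·M_1 = 6(Δ_0 - g'(0)) = -12 and h_1·M_1 + 2h_1·M_2 = 6(g'(2) - Δ_1) = 66.
Solving the tridiagonal system: M_0 = 3/2, M_1 = -15, M_2 = 81/2.
On [1, 2], g'(x) = b_1 + 2c_1·(x - 1) + 3d_1·(x - 1)² with b_1 = Δ_1 - h_1(2M_1 + M_2)/6 = -31/4, c_1 = M_1/2 = -15/2, d_1 = (M_2 - M_1)/(6h_1) = 37/4. So g'(1) = -31/4.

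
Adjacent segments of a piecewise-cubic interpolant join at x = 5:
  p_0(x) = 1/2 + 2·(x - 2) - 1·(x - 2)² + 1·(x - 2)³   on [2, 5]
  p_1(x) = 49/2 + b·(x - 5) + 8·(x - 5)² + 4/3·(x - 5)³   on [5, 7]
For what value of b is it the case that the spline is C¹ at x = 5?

23

p_0'(x) = 2 - 2·(x - 2) + 3·(x - 2)², so p_0'(5) = 23. On the right, p_1'(5) = b, so b = 23.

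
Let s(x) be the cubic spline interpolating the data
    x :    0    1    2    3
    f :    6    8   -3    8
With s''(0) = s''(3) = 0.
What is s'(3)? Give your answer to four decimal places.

Let M_i = s''(x_i). Step sizes h_i = 1, 1, 1; slopes of the chords Δ_i = (y_(i+1) - y_i)/h_i = 2, -11, 11.
  1·M_0 + 4·M_1 + 1·M_2 = 6(Δ_1 - Δ_0) = -78
  1·M_1 + 4·M_2 + 1·M_3 = 6(Δ_2 - Δ_1) = 132
Natural end conditions: M_0 = M_3 = 0.
Hence M_0 = 0, M_1 = -148/5, M_2 = 202/5, M_3 = 0.
On [2, 3], s'(x) = b_2 + 2c_2·(x - 2) + 3d_2·(x - 2)² with b_2 = Δ_2 - h_2(2M_2 + M_3)/6 = -37/15, c_2 = M_2/2 = 101/5, d_2 = (M_3 - M_2)/(6h_2) = -101/15. So s'(3) = 266/15.

17.7333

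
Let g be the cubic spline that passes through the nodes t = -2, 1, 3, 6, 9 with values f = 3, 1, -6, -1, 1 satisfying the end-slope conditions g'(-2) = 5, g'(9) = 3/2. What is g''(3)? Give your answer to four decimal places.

3.8547

Write M_i for g''(x_i). With h_i = 3, 2, 3, 3 and divided differences Δ_i = -2/3, -7/2, 5/3, 2/3, the continuity of g' gives the tridiagonal system
  3·M_0 + 10·M_1 + 2·M_2 = 6(Δ_1 - Δ_0) = -17
  2·M_1 + 10·M_2 + 3·M_3 = 6(Δ_2 - Δ_1) = 31
  3·M_2 + 12·M_3 + 3·M_4 = 6(Δ_3 - Δ_2) = -6
Clamped end conditions give two more equations: 2h_0·M_0 + h_0·M_1 = 6(Δ_0 - g'(-2)) = -34 and h_3·M_3 + 2h_3·M_4 = 6(g'(9) - Δ_3) = 5.
Hence M_0 = -1345/258, M_1 = -39/43, M_2 = 663/172, M_3 = -493/258, M_4 = 923/516.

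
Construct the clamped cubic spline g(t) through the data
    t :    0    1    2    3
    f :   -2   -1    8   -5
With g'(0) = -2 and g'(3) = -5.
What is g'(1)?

Write M_i for g''(x_i). With h_i = 1, 1, 1 and divided differences Δ_i = 1, 9, -13, the continuity of g' gives the tridiagonal system
  1·M_0 + 4·M_1 + 1·M_2 = 6(Δ_1 - Δ_0) = 48
  1·M_1 + 4·M_2 + 1·M_3 = 6(Δ_2 - Δ_1) = -132
Clamped end conditions give two more equations: 2h_0·M_0 + h_0·M_1 = 6(Δ_0 - g'(0)) = 18 and h_2·M_2 + 2h_2·M_3 = 6(g'(3) - Δ_2) = 48.
Solving the tridiagonal system: M_0 = -4, M_1 = 26, M_2 = -52, M_3 = 50.
On [1, 2], g'(t) = b_1 + 2c_1·(t - 1) + 3d_1·(t - 1)² with b_1 = Δ_1 - h_1(2M_1 + M_2)/6 = 9, c_1 = M_1/2 = 13, d_1 = (M_2 - M_1)/(6h_1) = -13. So g'(1) = 9.

9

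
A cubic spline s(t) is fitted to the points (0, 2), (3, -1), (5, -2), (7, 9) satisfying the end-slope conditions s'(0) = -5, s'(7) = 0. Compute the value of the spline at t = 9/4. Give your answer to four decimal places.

Write m_i for s''(x_i). With h_i = 3, 2, 2 and divided differences Δ_i = -1, -1/2, 11/2, the continuity of s' gives the tridiagonal system
  3·m_0 + 10·m_1 + 2·m_2 = 6(Δ_1 - Δ_0) = 3
  2·m_1 + 8·m_2 + 2·m_3 = 6(Δ_2 - Δ_1) = 36
Clamped end conditions give two more equations: 2h_0·m_0 + h_0·m_1 = 6(Δ_0 - s'(0)) = 24 and h_2·m_2 + 2h_2·m_3 = 6(s'(7) - Δ_2) = -33.
Hence m_0 = 204/37, m_1 = -112/37, m_2 = 619/74, m_3 = -460/37.
On [0, 3], s(t) = 2 - 5·t + 102/37·t² - 158/333·t³.
With t = 9/4: s(9/4) = -827/1184.

-0.6985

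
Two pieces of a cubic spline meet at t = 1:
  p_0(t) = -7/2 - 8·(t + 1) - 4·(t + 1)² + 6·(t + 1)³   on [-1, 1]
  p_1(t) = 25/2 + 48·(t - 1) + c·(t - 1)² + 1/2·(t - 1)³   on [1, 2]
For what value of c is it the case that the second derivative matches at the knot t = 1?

32

p_0''(t) = -8 + 36·(t + 1), so p_0''(1) = 64. On the right, p_1''(1) = 2c, so c = 32.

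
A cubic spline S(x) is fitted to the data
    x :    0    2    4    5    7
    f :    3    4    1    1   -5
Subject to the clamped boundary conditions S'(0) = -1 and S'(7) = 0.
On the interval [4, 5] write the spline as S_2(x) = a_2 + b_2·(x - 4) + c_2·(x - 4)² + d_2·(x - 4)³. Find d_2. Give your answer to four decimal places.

With M_i denoting the second derivative at x_i, h_i = 2, 2, 1, 2, and Δ_i = (y_(i+1) − y_i)/h_i = 1/2, -3/2, 0, -3:
  2·M_0 + 8·M_1 + 2·M_2 = 6(Δ_1 - Δ_0) = -12
  2·M_1 + 6·M_2 + 1·M_3 = 6(Δ_2 - Δ_1) = 9
  1·M_2 + 6·M_3 + 2·M_4 = 6(Δ_3 - Δ_2) = -18
Clamped end conditions give two more equations: 2h_0·M_0 + h_0·M_1 = 6(Δ_0 - S'(0)) = 9 and h_3·M_3 + 2h_3·M_4 = 6(S'(7) - Δ_3) = 18.
Hence M_0 = 241/61, M_1 = -415/122, M_2 = 223/61, M_3 = -374/61, M_4 = 923/122.
On [4, 5], with S_2(x) = a_2 + b_2·(x - 4) + c_2·(x - 4)² + d_2·(x - 4)³: c_2 = M_2/2 = 223/122, d_2 = (M_3 - M_2)/(6h_2) = -199/122, b_2 = Δ_2 - h_2(2M_2 + M_3)/6 = -12/61.

-1.6311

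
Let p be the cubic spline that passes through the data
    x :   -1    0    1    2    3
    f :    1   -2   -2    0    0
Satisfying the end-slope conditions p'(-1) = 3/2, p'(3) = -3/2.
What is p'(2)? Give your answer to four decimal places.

1.3929

Let σ_i = p''(x_i). Step sizes h_i = 1, 1, 1, 1; slopes of the chords Δ_i = (y_(i+1) - y_i)/h_i = -3, 0, 2, 0.
  1·σ_0 + 4·σ_1 + 1·σ_2 = 6(Δ_1 - Δ_0) = 18
  1·σ_1 + 4·σ_2 + 1·σ_3 = 6(Δ_2 - Δ_1) = 12
  1·σ_2 + 4·σ_3 + 1·σ_4 = 6(Δ_3 - Δ_2) = -12
Clamped end conditions give two more equations: 2h_0·σ_0 + h_0·σ_1 = 6(Δ_0 - p'(-1)) = -27 and h_3·σ_3 + 2h_3·σ_4 = 6(p'(3) - Δ_3) = -9.
Forward elimination and back-substitution give σ_0 = -249/14, σ_1 = 60/7, σ_2 = 3/2, σ_3 = -18/7, σ_4 = -45/14.
On [2, 3], p'(x) = b_3 + 2c_3·(x - 2) + 3d_3·(x - 2)² with b_3 = Δ_3 - h_3(2σ_3 + σ_4)/6 = 39/28, c_3 = σ_3/2 = -9/7, d_3 = (σ_4 - σ_3)/(6h_3) = -3/28. So p'(2) = 39/28.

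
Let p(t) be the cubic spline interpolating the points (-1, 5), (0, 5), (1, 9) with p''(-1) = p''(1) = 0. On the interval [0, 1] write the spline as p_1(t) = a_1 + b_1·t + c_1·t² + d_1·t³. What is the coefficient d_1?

-1

Write σ_i for p''(x_i). With h_i = 1, 1 and divided differences Δ_i = 0, 4, the continuity of p' gives the tridiagonal system
  1·σ_0 + 4·σ_1 + 1·σ_2 = 6(Δ_1 - Δ_0) = 24
Natural end conditions: σ_0 = σ_2 = 0.
Solving the tridiagonal system: σ_0 = 0, σ_1 = 6, σ_2 = 0.
On [0, 1], with p_1(t) = a_1 + b_1·t + c_1·t² + d_1·t³: c_1 = σ_1/2 = 3, d_1 = (σ_2 - σ_1)/(6h_1) = -1, b_1 = Δ_1 - h_1(2σ_1 + σ_2)/6 = 2.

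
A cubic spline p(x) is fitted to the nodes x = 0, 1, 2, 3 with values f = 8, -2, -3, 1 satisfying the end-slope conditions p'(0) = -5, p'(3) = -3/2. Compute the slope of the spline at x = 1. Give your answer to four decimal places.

-8.1667

With M_i denoting the second derivative at x_i, h_i = 1, 1, 1, and Δ_i = (y_(i+1) − y_i)/h_i = -10, -1, 4:
  1·M_0 + 4·M_1 + 1·M_2 = 6(Δ_1 - Δ_0) = 54
  1·M_1 + 4·M_2 + 1·M_3 = 6(Δ_2 - Δ_1) = 30
Clamped end conditions give two more equations: 2h_0·M_0 + h_0·M_1 = 6(Δ_0 - p'(0)) = -30 and h_2·M_2 + 2h_2·M_3 = 6(p'(3) - Δ_2) = -33.
Hence M_0 = -71/3, M_1 = 52/3, M_2 = 25/3, M_3 = -62/3.
On [1, 2], p'(x) = b_1 + 2c_1·(x - 1) + 3d_1·(x - 1)² with b_1 = Δ_1 - h_1(2M_1 + M_2)/6 = -49/6, c_1 = M_1/2 = 26/3, d_1 = (M_2 - M_1)/(6h_1) = -3/2. So p'(1) = -49/6.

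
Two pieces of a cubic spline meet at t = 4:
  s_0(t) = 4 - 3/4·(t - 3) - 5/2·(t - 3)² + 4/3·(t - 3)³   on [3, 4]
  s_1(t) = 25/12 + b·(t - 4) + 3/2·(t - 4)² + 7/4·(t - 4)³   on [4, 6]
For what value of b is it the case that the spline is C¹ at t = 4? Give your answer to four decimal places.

-1.7500

s_0'(t) = -3/4 - 5·(t - 3) + 4·(t - 3)², so s_0'(4) = -7/4. On the right, s_1'(4) = b, so b = -7/4.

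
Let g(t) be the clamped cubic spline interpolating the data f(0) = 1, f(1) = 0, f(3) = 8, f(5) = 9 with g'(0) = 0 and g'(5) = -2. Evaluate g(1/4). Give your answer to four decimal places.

0.8264

Write m_i for g''(x_i). With h_i = 1, 2, 2 and divided differences Δ_i = -1, 4, 1/2, the continuity of g' gives the tridiagonal system
  1·m_0 + 6·m_1 + 2·m_2 = 6(Δ_1 - Δ_0) = 30
  2·m_1 + 8·m_2 + 2·m_3 = 6(Δ_2 - Δ_1) = -21
Clamped end conditions give two more equations: 2h_0·m_0 + h_0·m_1 = 6(Δ_0 - g'(0)) = -6 and h_2·m_2 + 2h_2·m_3 = 6(g'(5) - Δ_2) = -15.
Solving the tridiagonal system: m_0 = -155/23, m_1 = 172/23, m_2 = -187/46, m_3 = -79/46.
On [0, 1], g(t) = 1 + 0·t - 155/46·t² + 109/46·t³.
With t = 1/4: g(1/4) = 2433/2944.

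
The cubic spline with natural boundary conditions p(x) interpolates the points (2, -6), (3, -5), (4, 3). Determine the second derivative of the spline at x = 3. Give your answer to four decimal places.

Put M_i = p'' at the i-th knot. Here h = (1, 1) and Δ = (1, 8), so the interior equations h_(i-1)·M_(i-1) + 2(h_(i-1)+h_i)·M_i + h_i·M_(i+1) = 6(Δ_i − Δ_(i-1)) read
  1·M_0 + 4·M_1 + 1·M_2 = 6(Δ_1 - Δ_0) = 42
Natural end conditions: M_0 = M_2 = 0.
Hence M_0 = 0, M_1 = 21/2, M_2 = 0.

10.5000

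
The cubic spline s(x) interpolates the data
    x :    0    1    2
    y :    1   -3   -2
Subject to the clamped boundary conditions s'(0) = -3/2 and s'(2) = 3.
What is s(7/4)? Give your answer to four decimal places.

-2.7012

Put M_i = s'' at the i-th knot. Here h = (1, 1) and Δ = (-4, 1), so the interior equations h_(i-1)·M_(i-1) + 2(h_(i-1)+h_i)·M_i + h_i·M_(i+1) = 6(Δ_i − Δ_(i-1)) read
  1·M_0 + 4·M_1 + 1·M_2 = 6(Δ_1 - Δ_0) = 30
Clamped end conditions give two more equations: 2h_0·M_0 + h_0·M_1 = 6(Δ_0 - s'(0)) = -15 and h_1·M_1 + 2h_1·M_2 = 6(s'(2) - Δ_1) = 12.
Solving: M_0 = -51/4, M_1 = 21/2, M_2 = 3/4.
On [1, 2], s(x) = -3 - 21/8·(x - 1) + 21/4·(x - 1)² - 13/8·(x - 1)³.
With (x - 1) = 3/4: s(7/4) = -1383/512.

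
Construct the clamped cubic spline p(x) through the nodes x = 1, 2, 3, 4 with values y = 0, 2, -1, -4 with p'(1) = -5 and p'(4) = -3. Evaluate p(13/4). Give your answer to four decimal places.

Write M_i for p''(x_i). With h_i = 1, 1, 1 and divided differences Δ_i = 2, -3, -3, the continuity of p' gives the tridiagonal system
  1·M_0 + 4·M_1 + 1·M_2 = 6(Δ_1 - Δ_0) = -30
  1·M_1 + 4·M_2 + 1·M_3 = 6(Δ_2 - Δ_1) = 0
Clamped end conditions give two more equations: 2h_0·M_0 + h_0·M_1 = 6(Δ_0 - p'(1)) = 42 and h_2·M_2 + 2h_2·M_3 = 6(p'(4) - Δ_2) = 0.
Forward elimination and back-substitution give M_0 = 434/15, M_1 = -238/15, M_2 = 68/15, M_3 = -34/15.
On [3, 4], p(x) = -1 - 62/15·(x - 3) + 34/15·(x - 3)² - 17/15·(x - 3)³.
With (x - 3) = 1/4: p(13/4) = -611/320.

-1.9094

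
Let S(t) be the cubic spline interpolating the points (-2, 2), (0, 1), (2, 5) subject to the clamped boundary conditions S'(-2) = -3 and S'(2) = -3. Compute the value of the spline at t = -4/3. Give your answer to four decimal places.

Write M_i for S''(x_i). With h_i = 2, 2 and divided differences Δ_i = -1/2, 2, the continuity of S' gives the tridiagonal system
  2·M_0 + 8·M_1 + 2·M_2 = 6(Δ_1 - Δ_0) = 15
Clamped end conditions give two more equations: 2h_0·M_0 + h_0·M_1 = 6(Δ_0 - S'(-2)) = 15 and h_1·M_1 + 2h_1·M_2 = 6(S'(2) - Δ_1) = -30.
Solving the tridiagonal system: M_0 = 15/8, M_1 = 15/4, M_2 = -75/8.
On [-2, 0], S(t) = 2 - 3·(t + 2) + 15/16·(t + 2)² + 5/32·(t + 2)³.
With (t + 2) = 2/3: S(-4/3) = 25/54.

0.4630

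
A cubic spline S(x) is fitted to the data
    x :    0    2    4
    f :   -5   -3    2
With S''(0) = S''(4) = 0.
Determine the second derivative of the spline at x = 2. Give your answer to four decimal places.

1.1250

Write M_i for S''(x_i). With h_i = 2, 2 and divided differences Δ_i = 1, 5/2, the continuity of S' gives the tridiagonal system
  2·M_0 + 8·M_1 + 2·M_2 = 6(Δ_1 - Δ_0) = 9
Natural end conditions: M_0 = M_2 = 0.
Solving the tridiagonal system: M_0 = 0, M_1 = 9/8, M_2 = 0.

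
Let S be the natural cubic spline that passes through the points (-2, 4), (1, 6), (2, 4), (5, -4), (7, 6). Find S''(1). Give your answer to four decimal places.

-1.7168

With M_i denoting the second derivative at x_i, h_i = 3, 1, 3, 2, and Δ_i = (y_(i+1) − y_i)/h_i = 2/3, -2, -8/3, 5:
  3·M_0 + 8·M_1 + 1·M_2 = 6(Δ_1 - Δ_0) = -16
  1·M_1 + 8·M_2 + 3·M_3 = 6(Δ_2 - Δ_1) = -4
  3·M_2 + 10·M_3 + 2·M_4 = 6(Δ_3 - Δ_2) = 46
Natural end conditions: M_0 = M_4 = 0.
Solving: M_0 = 0, M_1 = -479/279, M_2 = -632/279, M_3 = 491/93, M_4 = 0.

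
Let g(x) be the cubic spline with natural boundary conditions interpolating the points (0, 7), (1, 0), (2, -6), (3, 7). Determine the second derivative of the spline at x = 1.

-6

Let M_i = g''(x_i). Step sizes h_i = 1, 1, 1; slopes of the chords Δ_i = (y_(i+1) - y_i)/h_i = -7, -6, 13.
  1·M_0 + 4·M_1 + 1·M_2 = 6(Δ_1 - Δ_0) = 6
  1·M_1 + 4·M_2 + 1·M_3 = 6(Δ_2 - Δ_1) = 114
Natural end conditions: M_0 = M_3 = 0.
Forward elimination and back-substitution give M_0 = 0, M_1 = -6, M_2 = 30, M_3 = 0.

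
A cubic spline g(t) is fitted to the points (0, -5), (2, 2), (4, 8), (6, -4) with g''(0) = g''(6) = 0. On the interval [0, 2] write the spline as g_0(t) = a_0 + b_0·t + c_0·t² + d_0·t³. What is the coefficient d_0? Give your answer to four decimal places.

0.1167

With m_i denoting the second derivative at x_i, h_i = 2, 2, 2, and Δ_i = (y_(i+1) − y_i)/h_i = 7/2, 3, -6:
  2·m_0 + 8·m_1 + 2·m_2 = 6(Δ_1 - Δ_0) = -3
  2·m_1 + 8·m_2 + 2·m_3 = 6(Δ_2 - Δ_1) = -54
Natural end conditions: m_0 = m_3 = 0.
Solving the tridiagonal system: m_0 = 0, m_1 = 7/5, m_2 = -71/10, m_3 = 0.
On [0, 2], with g_0(t) = a_0 + b_0·t + c_0·t² + d_0·t³: c_0 = m_0/2 = 0, d_0 = (m_1 - m_0)/(6h_0) = 7/60, b_0 = Δ_0 - h_0(2m_0 + m_1)/6 = 91/30.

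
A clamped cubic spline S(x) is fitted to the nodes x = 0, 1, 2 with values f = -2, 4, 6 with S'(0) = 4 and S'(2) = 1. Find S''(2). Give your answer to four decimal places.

Let m_i = S''(x_i). Step sizes h_i = 1, 1; slopes of the chords Δ_i = (y_(i+1) - y_i)/h_i = 6, 2.
  1·m_0 + 4·m_1 + 1·m_2 = 6(Δ_1 - Δ_0) = -24
Clamped end conditions give two more equations: 2h_0·m_0 + h_0·m_1 = 6(Δ_0 - S'(0)) = 12 and h_1·m_1 + 2h_1·m_2 = 6(S'(2) - Δ_1) = -6.
Solving: m_0 = 21/2, m_1 = -9, m_2 = 3/2.

1.5000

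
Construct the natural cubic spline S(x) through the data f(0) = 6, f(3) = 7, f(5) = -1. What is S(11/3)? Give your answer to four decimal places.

4.9753

With M_i denoting the second derivative at x_i, h_i = 3, 2, and Δ_i = (y_(i+1) − y_i)/h_i = 1/3, -4:
  3·M_0 + 10·M_1 + 2·M_2 = 6(Δ_1 - Δ_0) = -26
Natural end conditions: M_0 = M_2 = 0.
Solving the tridiagonal system: M_0 = 0, M_1 = -13/5, M_2 = 0.
On [3, 5], S(x) = 7 - 34/15·(x - 3) - 13/10·(x - 3)² + 13/60·(x - 3)³.
With (x - 3) = 2/3: S(11/3) = 403/81.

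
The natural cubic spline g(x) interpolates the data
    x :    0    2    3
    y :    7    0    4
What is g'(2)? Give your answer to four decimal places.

Write M_i for g''(x_i). With h_i = 2, 1 and divided differences Δ_i = -7/2, 4, the continuity of g' gives the tridiagonal system
  2·M_0 + 6·M_1 + 1·M_2 = 6(Δ_1 - Δ_0) = 45
Natural end conditions: M_0 = M_2 = 0.
Solving: M_0 = 0, M_1 = 15/2, M_2 = 0.
On [2, 3], g'(x) = b_1 + 2c_1·(x - 2) + 3d_1·(x - 2)² with b_1 = Δ_1 - h_1(2M_1 + M_2)/6 = 3/2, c_1 = M_1/2 = 15/4, d_1 = (M_2 - M_1)/(6h_1) = -5/4. So g'(2) = 3/2.

1.5000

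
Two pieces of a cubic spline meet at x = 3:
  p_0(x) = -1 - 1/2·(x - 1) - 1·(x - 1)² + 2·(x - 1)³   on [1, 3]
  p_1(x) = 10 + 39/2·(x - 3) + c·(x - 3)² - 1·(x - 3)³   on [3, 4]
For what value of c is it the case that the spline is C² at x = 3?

11

p_0''(x) = -2 + 12·(x - 1), so p_0''(3) = 22. On the right, p_1''(3) = 2c, so c = 11.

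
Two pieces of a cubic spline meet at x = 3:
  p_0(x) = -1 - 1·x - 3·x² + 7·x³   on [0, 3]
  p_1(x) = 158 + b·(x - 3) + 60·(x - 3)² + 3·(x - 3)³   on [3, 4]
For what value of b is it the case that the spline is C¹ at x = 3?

170

p_0'(x) = -1 - 6·x + 21·x², so p_0'(3) = 170. On the right, p_1'(3) = b, so b = 170.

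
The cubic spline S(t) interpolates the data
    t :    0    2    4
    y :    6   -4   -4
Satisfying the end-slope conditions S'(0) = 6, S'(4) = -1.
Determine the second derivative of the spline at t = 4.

-7

Write M_i for S''(x_i). With h_i = 2, 2 and divided differences Δ_i = -5, 0, the continuity of S' gives the tridiagonal system
  2·M_0 + 8·M_1 + 2·M_2 = 6(Δ_1 - Δ_0) = 30
Clamped end conditions give two more equations: 2h_0·M_0 + h_0·M_1 = 6(Δ_0 - S'(0)) = -66 and h_1·M_1 + 2h_1·M_2 = 6(S'(4) - Δ_1) = -6.
Solving the tridiagonal system: M_0 = -22, M_1 = 11, M_2 = -7.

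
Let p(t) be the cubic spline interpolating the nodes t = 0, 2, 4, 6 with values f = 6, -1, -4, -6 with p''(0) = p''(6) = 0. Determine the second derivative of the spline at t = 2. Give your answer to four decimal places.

Put M_i = p'' at the i-th knot. Here h = (2, 2, 2) and Δ = (-7/2, -3/2, -1), so the interior equations h_(i-1)·M_(i-1) + 2(h_(i-1)+h_i)·M_i + h_i·M_(i+1) = 6(Δ_i − Δ_(i-1)) read
  2·M_0 + 8·M_1 + 2·M_2 = 6(Δ_1 - Δ_0) = 12
  2·M_1 + 8·M_2 + 2·M_3 = 6(Δ_2 - Δ_1) = 3
Natural end conditions: M_0 = M_3 = 0.
Forward elimination and back-substitution give M_0 = 0, M_1 = 3/2, M_2 = 0, M_3 = 0.

1.5000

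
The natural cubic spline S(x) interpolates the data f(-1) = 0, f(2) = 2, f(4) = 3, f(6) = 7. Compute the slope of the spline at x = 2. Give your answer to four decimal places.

Write σ_i for S''(x_i). With h_i = 3, 2, 2 and divided differences Δ_i = 2/3, 1/2, 2, the continuity of S' gives the tridiagonal system
  3·σ_0 + 10·σ_1 + 2·σ_2 = 6(Δ_1 - Δ_0) = -1
  2·σ_1 + 8·σ_2 + 2·σ_3 = 6(Δ_2 - Δ_1) = 9
Natural end conditions: σ_0 = σ_3 = 0.
Forward elimination and back-substitution give σ_0 = 0, σ_1 = -13/38, σ_2 = 23/19, σ_3 = 0.
On [2, 4], S'(x) = b_1 + 2c_1·(x - 2) + 3d_1·(x - 2)² with b_1 = Δ_1 - h_1(2σ_1 + σ_2)/6 = 37/114, c_1 = σ_1/2 = -13/76, d_1 = (σ_2 - σ_1)/(6h_1) = 59/456. So S'(2) = 37/114.

0.3246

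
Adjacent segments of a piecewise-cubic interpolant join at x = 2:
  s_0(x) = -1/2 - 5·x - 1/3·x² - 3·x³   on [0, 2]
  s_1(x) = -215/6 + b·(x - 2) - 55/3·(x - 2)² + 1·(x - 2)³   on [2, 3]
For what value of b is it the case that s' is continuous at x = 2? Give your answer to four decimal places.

-42.3333

s_0'(x) = -5 - 2/3·x - 9·x², so s_0'(2) = -127/3. On the right, s_1'(2) = b, so b = -127/3.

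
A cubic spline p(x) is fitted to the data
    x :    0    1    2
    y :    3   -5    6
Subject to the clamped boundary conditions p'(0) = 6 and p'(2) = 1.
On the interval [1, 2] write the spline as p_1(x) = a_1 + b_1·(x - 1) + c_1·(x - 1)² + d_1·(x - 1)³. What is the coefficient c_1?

31

Put m_i = p'' at the i-th knot. Here h = (1, 1) and Δ = (-8, 11), so the interior equations h_(i-1)·m_(i-1) + 2(h_(i-1)+h_i)·m_i + h_i·m_(i+1) = 6(Δ_i − Δ_(i-1)) read
  1·m_0 + 4·m_1 + 1·m_2 = 6(Δ_1 - Δ_0) = 114
Clamped end conditions give two more equations: 2h_0·m_0 + h_0·m_1 = 6(Δ_0 - p'(0)) = -84 and h_1·m_1 + 2h_1·m_2 = 6(p'(2) - Δ_1) = -60.
Hence m_0 = -73, m_1 = 62, m_2 = -61.
On [1, 2], with p_1(x) = a_1 + b_1·(x - 1) + c_1·(x - 1)² + d_1·(x - 1)³: c_1 = m_1/2 = 31, d_1 = (m_2 - m_1)/(6h_1) = -41/2, b_1 = Δ_1 - h_1(2m_1 + m_2)/6 = 1/2.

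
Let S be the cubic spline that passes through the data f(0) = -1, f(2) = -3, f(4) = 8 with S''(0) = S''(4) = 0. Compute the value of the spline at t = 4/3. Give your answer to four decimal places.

Put m_i = S'' at the i-th knot. Here h = (2, 2) and Δ = (-1, 11/2), so the interior equations h_(i-1)·m_(i-1) + 2(h_(i-1)+h_i)·m_i + h_i·m_(i+1) = 6(Δ_i − Δ_(i-1)) read
  2·m_0 + 8·m_1 + 2·m_2 = 6(Δ_1 - Δ_0) = 39
Natural end conditions: m_0 = m_2 = 0.
Solving the tridiagonal system: m_0 = 0, m_1 = 39/8, m_2 = 0.
On [0, 2], S(t) = -1 - 21/8·t + 0·t² + 13/32·t³.
With t = 4/3: S(4/3) = -191/54.

-3.5370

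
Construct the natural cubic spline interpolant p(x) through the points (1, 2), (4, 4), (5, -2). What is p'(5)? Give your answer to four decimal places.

With M_i denoting the second derivative at x_i, h_i = 3, 1, and Δ_i = (y_(i+1) − y_i)/h_i = 2/3, -6:
  3·M_0 + 8·M_1 + 1·M_2 = 6(Δ_1 - Δ_0) = -40
Natural end conditions: M_0 = M_2 = 0.
Solving: M_0 = 0, M_1 = -5, M_2 = 0.
On [4, 5], p'(x) = b_1 + 2c_1·(x - 4) + 3d_1·(x - 4)² with b_1 = Δ_1 - h_1(2M_1 + M_2)/6 = -13/3, c_1 = M_1/2 = -5/2, d_1 = (M_2 - M_1)/(6h_1) = 5/6. So p'(5) = -41/6.

-6.8333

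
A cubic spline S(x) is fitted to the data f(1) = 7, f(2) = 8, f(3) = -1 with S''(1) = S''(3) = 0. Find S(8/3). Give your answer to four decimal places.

2.7407

Let σ_i = S''(x_i). Step sizes h_i = 1, 1; slopes of the chords Δ_i = (y_(i+1) - y_i)/h_i = 1, -9.
  1·σ_0 + 4·σ_1 + 1·σ_2 = 6(Δ_1 - Δ_0) = -60
Natural end conditions: σ_0 = σ_2 = 0.
Solving the tridiagonal system: σ_0 = 0, σ_1 = -15, σ_2 = 0.
On [2, 3], S(x) = 8 - 4·(x - 2) - 15/2·(x - 2)² + 5/2·(x - 2)³.
With (x - 2) = 2/3: S(8/3) = 74/27.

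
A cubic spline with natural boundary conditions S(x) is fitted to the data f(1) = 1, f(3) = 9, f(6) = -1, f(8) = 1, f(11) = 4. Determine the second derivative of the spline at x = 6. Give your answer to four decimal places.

Put m_i = S'' at the i-th knot. Here h = (2, 3, 2, 3) and Δ = (4, -10/3, 1, 1), so the interior equations h_(i-1)·m_(i-1) + 2(h_(i-1)+h_i)·m_i + h_i·m_(i+1) = 6(Δ_i − Δ_(i-1)) read
  2·m_0 + 10·m_1 + 3·m_2 = 6(Δ_1 - Δ_0) = -44
  3·m_1 + 10·m_2 + 2·m_3 = 6(Δ_2 - Δ_1) = 26
  2·m_2 + 10·m_3 + 3·m_4 = 6(Δ_3 - Δ_2) = 0
Natural end conditions: m_0 = m_4 = 0.
Solving: m_0 = 0, m_1 = -834/145, m_2 = 392/87, m_3 = -392/435, m_4 = 0.

4.5057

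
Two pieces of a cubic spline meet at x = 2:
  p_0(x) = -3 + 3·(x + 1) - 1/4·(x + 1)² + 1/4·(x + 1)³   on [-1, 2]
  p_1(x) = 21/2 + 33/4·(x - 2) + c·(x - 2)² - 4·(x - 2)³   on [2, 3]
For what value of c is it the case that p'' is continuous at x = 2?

2

p_0''(x) = -1/2 + 3/2·(x + 1), so p_0''(2) = 4. On the right, p_1''(2) = 2c, so c = 2.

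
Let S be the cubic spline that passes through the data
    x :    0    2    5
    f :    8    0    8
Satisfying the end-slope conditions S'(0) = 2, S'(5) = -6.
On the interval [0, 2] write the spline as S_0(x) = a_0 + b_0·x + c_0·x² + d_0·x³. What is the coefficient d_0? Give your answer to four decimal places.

2.1500

Write M_i for S''(x_i). With h_i = 2, 3 and divided differences Δ_i = -4, 8/3, the continuity of S' gives the tridiagonal system
  2·M_0 + 10·M_1 + 3·M_2 = 6(Δ_1 - Δ_0) = 40
Clamped end conditions give two more equations: 2h_0·M_0 + h_0·M_1 = 6(Δ_0 - S'(0)) = -36 and h_1·M_1 + 2h_1·M_2 = 6(S'(5) - Δ_1) = -52.
Forward elimination and back-substitution give M_0 = -73/5, M_1 = 56/5, M_2 = -214/15.
On [0, 2], with S_0(x) = a_0 + b_0·x + c_0·x² + d_0·x³: c_0 = M_0/2 = -73/10, d_0 = (M_1 - M_0)/(6h_0) = 43/20, b_0 = Δ_0 - h_0(2M_0 + M_1)/6 = 2.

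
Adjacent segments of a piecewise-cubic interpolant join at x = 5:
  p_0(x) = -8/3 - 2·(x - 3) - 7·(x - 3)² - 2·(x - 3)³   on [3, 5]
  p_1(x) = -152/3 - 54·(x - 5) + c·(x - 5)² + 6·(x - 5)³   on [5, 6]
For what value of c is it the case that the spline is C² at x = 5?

-19

p_0''(x) = -14 - 12·(x - 3), so p_0''(5) = -38. On the right, p_1''(5) = 2c, so c = -19.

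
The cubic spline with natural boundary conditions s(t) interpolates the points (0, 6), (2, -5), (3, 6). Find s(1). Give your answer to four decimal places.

-3.6250

With m_i denoting the second derivative at x_i, h_i = 2, 1, and Δ_i = (y_(i+1) − y_i)/h_i = -11/2, 11:
  2·m_0 + 6·m_1 + 1·m_2 = 6(Δ_1 - Δ_0) = 99
Natural end conditions: m_0 = m_2 = 0.
Hence m_0 = 0, m_1 = 33/2, m_2 = 0.
On [0, 2], s(t) = 6 - 11·t + 0·t² + 11/8·t³.
With t = 1: s(1) = -29/8.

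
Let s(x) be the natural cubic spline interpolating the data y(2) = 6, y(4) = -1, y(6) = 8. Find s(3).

Put m_i = s'' at the i-th knot. Here h = (2, 2) and Δ = (-7/2, 9/2), so the interior equations h_(i-1)·m_(i-1) + 2(h_(i-1)+h_i)·m_i + h_i·m_(i+1) = 6(Δ_i − Δ_(i-1)) read
  2·m_0 + 8·m_1 + 2·m_2 = 6(Δ_1 - Δ_0) = 48
Natural end conditions: m_0 = m_2 = 0.
Solving the tridiagonal system: m_0 = 0, m_1 = 6, m_2 = 0.
On [2, 4], s(x) = 6 - 11/2·(x - 2) + 0·(x - 2)² + 1/2·(x - 2)³.
With (x - 2) = 1: s(3) = 1.

1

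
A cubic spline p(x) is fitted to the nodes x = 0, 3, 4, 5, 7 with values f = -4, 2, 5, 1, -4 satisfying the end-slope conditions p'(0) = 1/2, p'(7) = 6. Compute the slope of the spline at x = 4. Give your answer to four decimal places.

-0.2468

Write m_i for p''(x_i). With h_i = 3, 1, 1, 2 and divided differences Δ_i = 2, 3, -4, -5/2, the continuity of p' gives the tridiagonal system
  3·m_0 + 8·m_1 + 1·m_2 = 6(Δ_1 - Δ_0) = 6
  1·m_1 + 4·m_2 + 1·m_3 = 6(Δ_2 - Δ_1) = -42
  1·m_2 + 6·m_3 + 2·m_4 = 6(Δ_3 - Δ_2) = 9
Clamped end conditions give two more equations: 2h_0·m_0 + h_0·m_1 = 6(Δ_0 - p'(0)) = 9 and h_3·m_3 + 2h_3·m_4 = 6(p'(7) - Δ_3) = 51.
Solving: m_0 = 89/158, m_1 = 148/79, m_2 = -1687/158, m_3 = -92/79, m_4 = 4213/316.
On [4, 5], p'(x) = b_2 + 2c_2·(x - 4) + 3d_2·(x - 4)² with b_2 = Δ_2 - h_2(2m_2 + m_3)/6 = -39/158, c_2 = m_2/2 = -1687/316, d_2 = (m_3 - m_2)/(6h_2) = 501/316. So p'(4) = -39/158.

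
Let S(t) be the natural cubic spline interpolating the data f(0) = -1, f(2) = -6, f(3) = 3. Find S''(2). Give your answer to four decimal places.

11.5000

Write M_i for S''(x_i). With h_i = 2, 1 and divided differences Δ_i = -5/2, 9, the continuity of S' gives the tridiagonal system
  2·M_0 + 6·M_1 + 1·M_2 = 6(Δ_1 - Δ_0) = 69
Natural end conditions: M_0 = M_2 = 0.
Hence M_0 = 0, M_1 = 23/2, M_2 = 0.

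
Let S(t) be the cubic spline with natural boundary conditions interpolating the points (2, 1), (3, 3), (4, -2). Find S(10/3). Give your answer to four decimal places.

1.9815

With σ_i denoting the second derivative at x_i, h_i = 1, 1, and Δ_i = (y_(i+1) − y_i)/h_i = 2, -5:
  1·σ_0 + 4·σ_1 + 1·σ_2 = 6(Δ_1 - Δ_0) = -42
Natural end conditions: σ_0 = σ_2 = 0.
Forward elimination and back-substitution give σ_0 = 0, σ_1 = -21/2, σ_2 = 0.
On [3, 4], S(t) = 3 - 3/2·(t - 3) - 21/4·(t - 3)² + 7/4·(t - 3)³.
With (t - 3) = 1/3: S(10/3) = 107/54.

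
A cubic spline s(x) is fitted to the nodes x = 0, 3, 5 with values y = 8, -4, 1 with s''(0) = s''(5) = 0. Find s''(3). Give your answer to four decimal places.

Let m_i = s''(x_i). Step sizes h_i = 3, 2; slopes of the chords Δ_i = (y_(i+1) - y_i)/h_i = -4, 5/2.
  3·m_0 + 10·m_1 + 2·m_2 = 6(Δ_1 - Δ_0) = 39
Natural end conditions: m_0 = m_2 = 0.
Solving the tridiagonal system: m_0 = 0, m_1 = 39/10, m_2 = 0.

3.9000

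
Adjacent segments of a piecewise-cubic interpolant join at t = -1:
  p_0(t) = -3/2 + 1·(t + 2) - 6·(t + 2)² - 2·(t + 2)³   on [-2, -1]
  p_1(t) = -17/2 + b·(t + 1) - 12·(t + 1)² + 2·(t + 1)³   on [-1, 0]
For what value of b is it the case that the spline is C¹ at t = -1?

-17

p_0'(t) = 1 - 12·(t + 2) - 6·(t + 2)², so p_0'(-1) = -17. On the right, p_1'(-1) = b, so b = -17.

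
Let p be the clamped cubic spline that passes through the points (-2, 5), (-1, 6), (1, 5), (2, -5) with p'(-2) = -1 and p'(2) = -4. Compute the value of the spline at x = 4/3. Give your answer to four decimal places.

Put M_i = p'' at the i-th knot. Here h = (1, 2, 1) and Δ = (1, -1/2, -10), so the interior equations h_(i-1)·M_(i-1) + 2(h_(i-1)+h_i)·M_i + h_i·M_(i+1) = 6(Δ_i − Δ_(i-1)) read
  1·M_0 + 6·M_1 + 2·M_2 = 6(Δ_1 - Δ_0) = -9
  2·M_1 + 6·M_2 + 1·M_3 = 6(Δ_2 - Δ_1) = -57
Clamped end conditions give two more equations: 2h_0·M_0 + h_0·M_1 = 6(Δ_0 - p'(-2)) = 12 and h_2·M_2 + 2h_2·M_3 = 6(p'(2) - Δ_2) = 36.
Forward elimination and back-substitution give M_0 = 33/7, M_1 = 18/7, M_2 = -102/7, M_3 = 177/7.
On [1, 2], p(x) = 5 - 131/14·(x - 1) - 51/7·(x - 1)² + 93/14·(x - 1)³.
With (x - 1) = 1/3: p(4/3) = 83/63.

1.3175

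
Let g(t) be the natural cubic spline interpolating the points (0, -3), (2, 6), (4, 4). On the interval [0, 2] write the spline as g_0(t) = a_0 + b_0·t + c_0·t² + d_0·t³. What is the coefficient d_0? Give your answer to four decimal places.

-0.3438

Write M_i for g''(x_i). With h_i = 2, 2 and divided differences Δ_i = 9/2, -1, the continuity of g' gives the tridiagonal system
  2·M_0 + 8·M_1 + 2·M_2 = 6(Δ_1 - Δ_0) = -33
Natural end conditions: M_0 = M_2 = 0.
Forward elimination and back-substitution give M_0 = 0, M_1 = -33/8, M_2 = 0.
On [0, 2], with g_0(t) = a_0 + b_0·t + c_0·t² + d_0·t³: c_0 = M_0/2 = 0, d_0 = (M_1 - M_0)/(6h_0) = -11/32, b_0 = Δ_0 - h_0(2M_0 + M_1)/6 = 47/8.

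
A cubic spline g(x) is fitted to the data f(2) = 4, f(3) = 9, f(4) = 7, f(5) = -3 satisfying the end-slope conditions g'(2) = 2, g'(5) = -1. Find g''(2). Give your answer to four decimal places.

13.6000

Put σ_i = g'' at the i-th knot. Here h = (1, 1, 1) and Δ = (5, -2, -10), so the interior equations h_(i-1)·σ_(i-1) + 2(h_(i-1)+h_i)·σ_i + h_i·σ_(i+1) = 6(Δ_i − Δ_(i-1)) read
  1·σ_0 + 4·σ_1 + 1·σ_2 = 6(Δ_1 - Δ_0) = -42
  1·σ_1 + 4·σ_2 + 1·σ_3 = 6(Δ_2 - Δ_1) = -48
Clamped end conditions give two more equations: 2h_0·σ_0 + h_0·σ_1 = 6(Δ_0 - g'(2)) = 18 and h_2·σ_2 + 2h_2·σ_3 = 6(g'(5) - Δ_2) = 54.
Solving: σ_0 = 68/5, σ_1 = -46/5, σ_2 = -94/5, σ_3 = 182/5.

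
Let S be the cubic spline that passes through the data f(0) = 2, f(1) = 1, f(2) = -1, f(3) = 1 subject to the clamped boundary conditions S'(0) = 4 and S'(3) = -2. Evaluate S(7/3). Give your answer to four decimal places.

-0.1259

Put σ_i = S'' at the i-th knot. Here h = (1, 1, 1) and Δ = (-1, -2, 2), so the interior equations h_(i-1)·σ_(i-1) + 2(h_(i-1)+h_i)·σ_i + h_i·σ_(i+1) = 6(Δ_i − Δ_(i-1)) read
  1·σ_0 + 4·σ_1 + 1·σ_2 = 6(Δ_1 - Δ_0) = -6
  1·σ_1 + 4·σ_2 + 1·σ_3 = 6(Δ_2 - Δ_1) = 24
Clamped end conditions give two more equations: 2h_0·σ_0 + h_0·σ_1 = 6(Δ_0 - S'(0)) = -30 and h_2·σ_2 + 2h_2·σ_3 = 6(S'(3) - Δ_2) = -24.
Hence σ_0 = -74/5, σ_1 = -2/5, σ_2 = 52/5, σ_3 = -86/5.
On [2, 3], S(t) = -1 + 7/5·(t - 2) + 26/5·(t - 2)² - 23/5·(t - 2)³.
With (t - 2) = 1/3: S(7/3) = -17/135.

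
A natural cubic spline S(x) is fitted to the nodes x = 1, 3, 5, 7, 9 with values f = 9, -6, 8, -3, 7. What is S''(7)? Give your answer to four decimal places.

11.8929

With M_i denoting the second derivative at x_i, h_i = 2, 2, 2, 2, and Δ_i = (y_(i+1) − y_i)/h_i = -15/2, 7, -11/2, 5:
  2·M_0 + 8·M_1 + 2·M_2 = 6(Δ_1 - Δ_0) = 87
  2·M_1 + 8·M_2 + 2·M_3 = 6(Δ_2 - Δ_1) = -75
  2·M_2 + 8·M_3 + 2·M_4 = 6(Δ_3 - Δ_2) = 63
Natural end conditions: M_0 = M_4 = 0.
Solving: M_0 = 0, M_1 = 417/28, M_2 = -225/14, M_3 = 333/28, M_4 = 0.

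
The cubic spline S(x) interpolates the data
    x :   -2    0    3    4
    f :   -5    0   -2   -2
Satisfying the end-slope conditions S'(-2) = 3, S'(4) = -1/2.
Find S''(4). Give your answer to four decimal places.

-2.3718

Let m_i = S''(x_i). Step sizes h_i = 2, 3, 1; slopes of the chords Δ_i = (y_(i+1) - y_i)/h_i = 5/2, -2/3, 0.
  2·m_0 + 10·m_1 + 3·m_2 = 6(Δ_1 - Δ_0) = -19
  3·m_1 + 8·m_2 + 1·m_3 = 6(Δ_2 - Δ_1) = 4
Clamped end conditions give two more equations: 2h_0·m_0 + h_0·m_1 = 6(Δ_0 - S'(-2)) = -3 and h_2·m_2 + 2h_2·m_3 = 6(S'(4) - Δ_2) = -3.
Solving: m_0 = 20/39, m_1 = -197/78, m_2 = 68/39, m_3 = -185/78.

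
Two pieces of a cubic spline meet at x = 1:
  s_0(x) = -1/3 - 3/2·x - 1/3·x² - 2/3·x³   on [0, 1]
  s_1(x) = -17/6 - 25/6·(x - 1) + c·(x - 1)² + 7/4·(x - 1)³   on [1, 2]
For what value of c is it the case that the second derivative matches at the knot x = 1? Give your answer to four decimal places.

-2.3333

s_0''(x) = -2/3 - 4·x, so s_0''(1) = -14/3. On the right, s_1''(1) = 2c, so c = -7/3.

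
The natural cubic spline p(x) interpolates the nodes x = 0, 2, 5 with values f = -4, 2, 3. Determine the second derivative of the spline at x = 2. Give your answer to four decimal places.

Put m_i = p'' at the i-th knot. Here h = (2, 3) and Δ = (3, 1/3), so the interior equations h_(i-1)·m_(i-1) + 2(h_(i-1)+h_i)·m_i + h_i·m_(i+1) = 6(Δ_i − Δ_(i-1)) read
  2·m_0 + 10·m_1 + 3·m_2 = 6(Δ_1 - Δ_0) = -16
Natural end conditions: m_0 = m_2 = 0.
Solving the tridiagonal system: m_0 = 0, m_1 = -8/5, m_2 = 0.

-1.6000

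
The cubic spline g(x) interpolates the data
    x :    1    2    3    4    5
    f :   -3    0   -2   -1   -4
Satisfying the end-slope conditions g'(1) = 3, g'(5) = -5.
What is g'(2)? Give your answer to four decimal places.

Put m_i = g'' at the i-th knot. Here h = (1, 1, 1, 1) and Δ = (3, -2, 1, -3), so the interior equations h_(i-1)·m_(i-1) + 2(h_(i-1)+h_i)·m_i + h_i·m_(i+1) = 6(Δ_i − Δ_(i-1)) read
  1·m_0 + 4·m_1 + 1·m_2 = 6(Δ_1 - Δ_0) = -30
  1·m_1 + 4·m_2 + 1·m_3 = 6(Δ_2 - Δ_1) = 18
  1·m_2 + 4·m_3 + 1·m_4 = 6(Δ_3 - Δ_2) = -24
Clamped end conditions give two more equations: 2h_0·m_0 + h_0·m_1 = 6(Δ_0 - g'(1)) = 0 and h_3·m_3 + 2h_3·m_4 = 6(g'(5) - Δ_3) = -12.
Forward elimination and back-substitution give m_0 = 157/28, m_1 = -157/14, m_2 = 37/4, m_3 = -109/14, m_4 = -59/28.
On [2, 3], g'(x) = b_1 + 2c_1·(x - 2) + 3d_1·(x - 2)² with b_1 = Δ_1 - h_1(2m_1 + m_2)/6 = 11/56, c_1 = m_1/2 = -157/28, d_1 = (m_2 - m_1)/(6h_1) = 191/56. So g'(2) = 11/56.

0.1964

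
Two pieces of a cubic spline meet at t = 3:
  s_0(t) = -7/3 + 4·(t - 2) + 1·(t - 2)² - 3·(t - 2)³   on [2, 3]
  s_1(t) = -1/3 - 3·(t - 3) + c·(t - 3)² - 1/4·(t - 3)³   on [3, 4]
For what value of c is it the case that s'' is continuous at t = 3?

-8

s_0''(t) = 2 - 18·(t - 2), so s_0''(3) = -16. On the right, s_1''(3) = 2c, so c = -8.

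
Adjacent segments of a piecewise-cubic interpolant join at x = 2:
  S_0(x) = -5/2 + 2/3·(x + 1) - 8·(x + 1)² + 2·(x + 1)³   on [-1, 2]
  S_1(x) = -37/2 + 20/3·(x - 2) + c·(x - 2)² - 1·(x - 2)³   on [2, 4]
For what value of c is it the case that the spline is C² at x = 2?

S_0''(x) = -16 + 12·(x + 1), so S_0''(2) = 20. On the right, S_1''(2) = 2c, so c = 10.

10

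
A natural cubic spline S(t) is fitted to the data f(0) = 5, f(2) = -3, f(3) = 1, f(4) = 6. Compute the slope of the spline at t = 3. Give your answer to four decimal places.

Write M_i for S''(x_i). With h_i = 2, 1, 1 and divided differences Δ_i = -4, 4, 5, the continuity of S' gives the tridiagonal system
  2·M_0 + 6·M_1 + 1·M_2 = 6(Δ_1 - Δ_0) = 48
  1·M_1 + 4·M_2 + 1·M_3 = 6(Δ_2 - Δ_1) = 6
Natural end conditions: M_0 = M_3 = 0.
Hence M_0 = 0, M_1 = 186/23, M_2 = -12/23, M_3 = 0.
On [3, 4], S'(t) = b_2 + 2c_2·(t - 3) + 3d_2·(t - 3)² with b_2 = Δ_2 - h_2(2M_2 + M_3)/6 = 119/23, c_2 = M_2/2 = -6/23, d_2 = (M_3 - M_2)/(6h_2) = 2/23. So S'(3) = 119/23.

5.1739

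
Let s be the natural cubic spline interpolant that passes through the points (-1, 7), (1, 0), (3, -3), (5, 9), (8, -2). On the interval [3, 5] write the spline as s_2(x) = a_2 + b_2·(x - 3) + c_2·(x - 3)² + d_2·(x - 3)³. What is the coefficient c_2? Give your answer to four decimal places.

Let M_i = s''(x_i). Step sizes h_i = 2, 2, 2, 3; slopes of the chords Δ_i = (y_(i+1) - y_i)/h_i = -7/2, -3/2, 6, -11/3.
  2·M_0 + 8·M_1 + 2·M_2 = 6(Δ_1 - Δ_0) = 12
  2·M_1 + 8·M_2 + 2·M_3 = 6(Δ_2 - Δ_1) = 45
  2·M_2 + 10·M_3 + 3·M_4 = 6(Δ_3 - Δ_2) = -58
Natural end conditions: M_0 = M_4 = 0.
Solving the tridiagonal system: M_0 = 0, M_1 = -55/142, M_2 = 536/71, M_3 = -519/71, M_4 = 0.
On [3, 5], with s_2(x) = a_2 + b_2·(x - 3) + c_2·(x - 3)² + d_2·(x - 3)³: c_2 = M_2/2 = 268/71, d_2 = (M_3 - M_2)/(6h_2) = -1055/852, b_2 = Δ_2 - h_2(2M_2 + M_3)/6 = 725/213.

3.7746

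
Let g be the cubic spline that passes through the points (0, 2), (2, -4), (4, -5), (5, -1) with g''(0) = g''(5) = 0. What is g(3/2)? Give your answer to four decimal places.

Let M_i = g''(x_i). Step sizes h_i = 2, 2, 1; slopes of the chords Δ_i = (y_(i+1) - y_i)/h_i = -3, -1/2, 4.
  2·M_0 + 8·M_1 + 2·M_2 = 6(Δ_1 - Δ_0) = 15
  2·M_1 + 6·M_2 + 1·M_3 = 6(Δ_2 - Δ_1) = 27
Natural end conditions: M_0 = M_3 = 0.
Solving: M_0 = 0, M_1 = 9/11, M_2 = 93/22, M_3 = 0.
On [0, 2], g(x) = 2 - 36/11·x + 0·x² + 3/44·x³.
With x = 3/2: g(3/2) = -943/352.

-2.6790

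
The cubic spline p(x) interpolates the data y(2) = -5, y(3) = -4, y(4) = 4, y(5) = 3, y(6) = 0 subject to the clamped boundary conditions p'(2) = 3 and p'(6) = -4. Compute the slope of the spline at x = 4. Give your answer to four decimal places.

4.8571

With M_i denoting the second derivative at x_i, h_i = 1, 1, 1, 1, and Δ_i = (y_(i+1) − y_i)/h_i = 1, 8, -1, -3:
  1·M_0 + 4·M_1 + 1·M_2 = 6(Δ_1 - Δ_0) = 42
  1·M_1 + 4·M_2 + 1·M_3 = 6(Δ_2 - Δ_1) = -54
  1·M_2 + 4·M_3 + 1·M_4 = 6(Δ_3 - Δ_2) = -12
Clamped end conditions give two more equations: 2h_0·M_0 + h_0·M_1 = 6(Δ_0 - p'(2)) = -12 and h_3·M_3 + 2h_3·M_4 = 6(p'(6) - Δ_3) = -6.
Forward elimination and back-substitution give M_0 = -109/7, M_1 = 134/7, M_2 = -19, M_3 = 20/7, M_4 = -31/7.
On [4, 5], p'(x) = b_2 + 2c_2·(x - 4) + 3d_2·(x - 4)² with b_2 = Δ_2 - h_2(2M_2 + M_3)/6 = 34/7, c_2 = M_2/2 = -19/2, d_2 = (M_3 - M_2)/(6h_2) = 51/14. So p'(4) = 34/7.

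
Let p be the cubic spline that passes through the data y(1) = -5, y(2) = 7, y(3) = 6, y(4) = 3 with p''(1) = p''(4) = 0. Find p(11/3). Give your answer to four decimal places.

3.9012

With M_i denoting the second derivative at x_i, h_i = 1, 1, 1, and Δ_i = (y_(i+1) − y_i)/h_i = 12, -1, -3:
  1·M_0 + 4·M_1 + 1·M_2 = 6(Δ_1 - Δ_0) = -78
  1·M_1 + 4·M_2 + 1·M_3 = 6(Δ_2 - Δ_1) = -12
Natural end conditions: M_0 = M_3 = 0.
Solving: M_0 = 0, M_1 = -20, M_2 = 2, M_3 = 0.
On [3, 4], p(t) = 6 - 11/3·(t - 3) + 1·(t - 3)² - 1/3·(t - 3)³.
With (t - 3) = 2/3: p(11/3) = 316/81.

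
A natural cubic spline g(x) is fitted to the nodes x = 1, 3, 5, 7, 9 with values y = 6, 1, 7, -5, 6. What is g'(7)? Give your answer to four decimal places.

-2.1429

With M_i denoting the second derivative at x_i, h_i = 2, 2, 2, 2, and Δ_i = (y_(i+1) − y_i)/h_i = -5/2, 3, -6, 11/2:
  2·M_0 + 8·M_1 + 2·M_2 = 6(Δ_1 - Δ_0) = 33
  2·M_1 + 8·M_2 + 2·M_3 = 6(Δ_2 - Δ_1) = -54
  2·M_2 + 8·M_3 + 2·M_4 = 6(Δ_3 - Δ_2) = 69
Natural end conditions: M_0 = M_4 = 0.
Hence M_0 = 0, M_1 = 195/28, M_2 = -159/14, M_3 = 321/28, M_4 = 0.
On [7, 9], g'(x) = b_3 + 2c_3·(x - 7) + 3d_3·(x - 7)² with b_3 = Δ_3 - h_3(2M_3 + M_4)/6 = -15/7, c_3 = M_3/2 = 321/56, d_3 = (M_4 - M_3)/(6h_3) = -107/112. So g'(7) = -15/7.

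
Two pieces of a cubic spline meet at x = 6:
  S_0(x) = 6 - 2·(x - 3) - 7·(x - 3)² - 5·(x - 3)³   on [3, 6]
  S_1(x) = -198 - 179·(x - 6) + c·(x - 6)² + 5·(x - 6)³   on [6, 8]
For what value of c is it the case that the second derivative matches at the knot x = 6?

-52

S_0''(x) = -14 - 30·(x - 3), so S_0''(6) = -104. On the right, S_1''(6) = 2c, so c = -52.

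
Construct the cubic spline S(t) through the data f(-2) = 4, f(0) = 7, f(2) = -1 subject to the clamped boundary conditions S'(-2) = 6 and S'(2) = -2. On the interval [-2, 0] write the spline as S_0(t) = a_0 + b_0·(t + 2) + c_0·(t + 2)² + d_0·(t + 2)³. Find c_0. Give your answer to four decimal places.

With σ_i denoting the second derivative at x_i, h_i = 2, 2, and Δ_i = (y_(i+1) − y_i)/h_i = 3/2, -4:
  2·σ_0 + 8·σ_1 + 2·σ_2 = 6(Δ_1 - Δ_0) = -33
Clamped end conditions give two more equations: 2h_0·σ_0 + h_0·σ_1 = 6(Δ_0 - S'(-2)) = -27 and h_1·σ_1 + 2h_1·σ_2 = 6(S'(2) - Δ_1) = 12.
Solving the tridiagonal system: σ_0 = -37/8, σ_1 = -17/4, σ_2 = 41/8.
On [-2, 0], with S_0(t) = a_0 + b_0·(t + 2) + c_0·(t + 2)² + d_0·(t + 2)³: c_0 = σ_0/2 = -37/16, d_0 = (σ_1 - σ_0)/(6h_0) = 1/32, b_0 = Δ_0 - h_0(2σ_0 + σ_1)/6 = 6.

-2.3125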